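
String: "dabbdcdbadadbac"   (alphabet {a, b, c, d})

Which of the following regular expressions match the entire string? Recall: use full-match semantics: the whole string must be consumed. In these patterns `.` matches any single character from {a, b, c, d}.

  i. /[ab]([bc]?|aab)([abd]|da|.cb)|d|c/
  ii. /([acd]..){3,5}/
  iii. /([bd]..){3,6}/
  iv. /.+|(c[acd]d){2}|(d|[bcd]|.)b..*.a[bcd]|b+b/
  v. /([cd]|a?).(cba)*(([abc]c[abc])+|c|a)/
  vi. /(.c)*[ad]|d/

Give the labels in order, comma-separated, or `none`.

i → no match
ii → no match
iii → match
iv → match
v → no match
vi → no match

iii, iv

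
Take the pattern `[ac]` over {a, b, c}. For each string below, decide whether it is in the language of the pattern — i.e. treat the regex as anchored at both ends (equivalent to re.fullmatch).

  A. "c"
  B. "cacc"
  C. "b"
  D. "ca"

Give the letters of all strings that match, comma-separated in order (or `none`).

A

A → match
B → no match
C → no match
D → no match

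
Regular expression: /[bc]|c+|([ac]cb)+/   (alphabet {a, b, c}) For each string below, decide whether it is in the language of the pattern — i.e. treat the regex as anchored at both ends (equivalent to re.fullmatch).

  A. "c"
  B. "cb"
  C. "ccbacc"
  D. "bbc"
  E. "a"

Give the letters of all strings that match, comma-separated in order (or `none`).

A → match
B → no match
C → no match
D → no match
E → no match

A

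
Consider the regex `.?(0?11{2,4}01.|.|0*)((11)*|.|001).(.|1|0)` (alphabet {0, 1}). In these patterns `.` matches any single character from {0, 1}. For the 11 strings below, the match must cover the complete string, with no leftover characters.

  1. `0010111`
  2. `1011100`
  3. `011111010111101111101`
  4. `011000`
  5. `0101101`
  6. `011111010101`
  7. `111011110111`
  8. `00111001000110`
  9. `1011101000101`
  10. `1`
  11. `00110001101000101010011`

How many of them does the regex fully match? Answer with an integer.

2

1 → no match
2 → no match
3 → no match
4 → no match
5 → no match
6 → match
7 → no match
8 → no match
9 → match
10 → no match
11 → no match
Total matched: 2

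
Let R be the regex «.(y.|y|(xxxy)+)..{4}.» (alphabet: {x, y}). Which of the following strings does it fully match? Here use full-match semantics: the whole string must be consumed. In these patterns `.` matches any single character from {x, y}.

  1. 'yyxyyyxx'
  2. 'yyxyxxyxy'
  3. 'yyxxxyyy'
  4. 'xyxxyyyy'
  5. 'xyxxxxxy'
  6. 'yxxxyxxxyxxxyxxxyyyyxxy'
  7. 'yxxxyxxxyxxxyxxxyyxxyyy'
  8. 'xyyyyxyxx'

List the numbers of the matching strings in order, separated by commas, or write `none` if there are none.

1 → match
2 → match
3 → match
4 → match
5 → match
6 → match
7 → match
8 → match

1, 2, 3, 4, 5, 6, 7, 8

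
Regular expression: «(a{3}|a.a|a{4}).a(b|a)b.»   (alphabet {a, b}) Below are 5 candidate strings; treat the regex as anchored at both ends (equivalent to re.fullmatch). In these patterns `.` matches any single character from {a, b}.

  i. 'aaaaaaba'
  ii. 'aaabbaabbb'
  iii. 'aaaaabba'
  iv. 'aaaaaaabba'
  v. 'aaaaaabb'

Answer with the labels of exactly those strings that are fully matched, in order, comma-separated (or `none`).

i, iii, v

i → match
ii → no match
iii → match
iv → no match
v → match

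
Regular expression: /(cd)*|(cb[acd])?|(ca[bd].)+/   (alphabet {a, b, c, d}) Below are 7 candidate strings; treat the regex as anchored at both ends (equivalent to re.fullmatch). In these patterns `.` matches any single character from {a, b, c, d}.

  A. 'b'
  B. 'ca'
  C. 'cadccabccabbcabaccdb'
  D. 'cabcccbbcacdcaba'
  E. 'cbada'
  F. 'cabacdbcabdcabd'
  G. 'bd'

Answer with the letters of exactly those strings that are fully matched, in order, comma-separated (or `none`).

none

A → no match
B → no match
C → no match
D → no match
E → no match
F → no match
G → no match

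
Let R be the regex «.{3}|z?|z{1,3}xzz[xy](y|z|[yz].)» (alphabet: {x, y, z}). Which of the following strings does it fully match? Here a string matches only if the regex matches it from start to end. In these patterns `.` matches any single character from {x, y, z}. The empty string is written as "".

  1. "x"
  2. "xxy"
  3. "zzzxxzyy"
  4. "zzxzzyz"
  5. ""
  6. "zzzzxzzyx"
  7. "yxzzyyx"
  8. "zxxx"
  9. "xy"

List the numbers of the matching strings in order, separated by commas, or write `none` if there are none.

2, 4, 5

1. "x" → no match
2. "xxy" → match
3. "zzzxxzyy" → no match
4. "zzxzzyz" → match
5. "" → match
6. "zzzzxzzyx" → no match
7. "yxzzyyx" → no match
8. "zxxx" → no match
9. "xy" → no match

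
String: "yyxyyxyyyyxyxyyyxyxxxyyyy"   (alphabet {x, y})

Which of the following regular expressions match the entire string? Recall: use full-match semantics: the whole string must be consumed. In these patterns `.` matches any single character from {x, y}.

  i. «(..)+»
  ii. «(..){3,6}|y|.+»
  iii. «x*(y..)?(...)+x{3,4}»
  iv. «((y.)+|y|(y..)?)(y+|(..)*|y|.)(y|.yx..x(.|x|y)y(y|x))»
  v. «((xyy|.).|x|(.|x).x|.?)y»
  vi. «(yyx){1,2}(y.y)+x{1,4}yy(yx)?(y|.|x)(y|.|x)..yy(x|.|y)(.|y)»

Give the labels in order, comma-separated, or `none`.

i → no match
ii → match
iii → no match — must end with "x"
iv → match
v → no match
vi → match

ii, iv, vi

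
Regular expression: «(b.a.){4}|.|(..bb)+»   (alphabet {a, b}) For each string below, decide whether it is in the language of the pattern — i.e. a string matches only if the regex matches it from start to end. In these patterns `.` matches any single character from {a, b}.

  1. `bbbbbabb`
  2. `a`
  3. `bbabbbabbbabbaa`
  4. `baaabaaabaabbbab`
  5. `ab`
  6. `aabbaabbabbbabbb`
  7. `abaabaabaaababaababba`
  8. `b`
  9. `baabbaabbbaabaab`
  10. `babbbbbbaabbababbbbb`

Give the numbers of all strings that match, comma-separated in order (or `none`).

1, 2, 4, 6, 8, 9

1. `bbbbbabb` → match
2. `a` → match
3 → no match
4 → match
5. `ab` → no match
6 → match
7 → no match
8. `b` → match
9 → match
10 → no match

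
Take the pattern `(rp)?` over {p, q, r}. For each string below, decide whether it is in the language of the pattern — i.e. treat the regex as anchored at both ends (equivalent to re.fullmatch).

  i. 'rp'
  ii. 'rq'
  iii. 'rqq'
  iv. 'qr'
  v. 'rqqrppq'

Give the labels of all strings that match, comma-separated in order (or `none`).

i

i → match
ii → no match
iii → no match
iv → no match
v → no match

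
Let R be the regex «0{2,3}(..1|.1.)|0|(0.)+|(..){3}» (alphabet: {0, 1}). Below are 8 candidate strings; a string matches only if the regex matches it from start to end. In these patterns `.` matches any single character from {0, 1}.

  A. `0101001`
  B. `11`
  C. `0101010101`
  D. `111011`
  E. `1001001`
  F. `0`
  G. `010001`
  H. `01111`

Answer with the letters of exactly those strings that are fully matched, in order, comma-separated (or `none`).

C, D, F, G

A → no match
B → no match
C → match
D → match
E → no match
F → match
G → match
H → no match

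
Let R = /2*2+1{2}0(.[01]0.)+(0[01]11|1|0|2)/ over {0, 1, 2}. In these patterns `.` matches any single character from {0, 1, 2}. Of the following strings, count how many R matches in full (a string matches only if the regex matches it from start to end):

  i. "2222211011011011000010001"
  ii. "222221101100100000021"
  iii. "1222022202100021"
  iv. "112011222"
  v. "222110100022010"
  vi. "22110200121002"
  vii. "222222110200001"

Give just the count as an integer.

2

i → no match
ii → match
iii → no match
iv → no match
v → no match
vi → match
vii → no match
Total matched: 2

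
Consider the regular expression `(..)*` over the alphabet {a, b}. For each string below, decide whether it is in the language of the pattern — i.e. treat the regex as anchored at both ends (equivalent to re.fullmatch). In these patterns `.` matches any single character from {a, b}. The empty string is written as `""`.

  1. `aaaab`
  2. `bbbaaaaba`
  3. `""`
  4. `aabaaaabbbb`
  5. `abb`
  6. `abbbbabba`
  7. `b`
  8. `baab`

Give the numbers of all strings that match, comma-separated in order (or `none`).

1 → no match
2 → no match
3 → match
4 → no match
5 → no match
6 → no match
7 → no match
8 → match

3, 8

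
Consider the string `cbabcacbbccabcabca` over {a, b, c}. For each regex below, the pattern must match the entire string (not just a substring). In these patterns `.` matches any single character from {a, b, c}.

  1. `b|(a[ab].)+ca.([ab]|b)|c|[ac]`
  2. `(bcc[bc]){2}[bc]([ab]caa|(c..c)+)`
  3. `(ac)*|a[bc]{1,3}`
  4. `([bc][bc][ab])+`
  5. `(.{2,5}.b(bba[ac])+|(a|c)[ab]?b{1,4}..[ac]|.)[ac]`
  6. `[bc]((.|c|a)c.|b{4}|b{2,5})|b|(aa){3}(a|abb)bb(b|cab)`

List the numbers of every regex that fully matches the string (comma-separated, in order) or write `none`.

4

1 → no match
2 → no match — must start with `bcc`
3 → no match
4 → match
5 → no match
6 → no match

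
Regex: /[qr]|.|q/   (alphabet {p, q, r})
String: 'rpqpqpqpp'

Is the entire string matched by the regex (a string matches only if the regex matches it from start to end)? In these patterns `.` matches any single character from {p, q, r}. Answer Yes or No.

No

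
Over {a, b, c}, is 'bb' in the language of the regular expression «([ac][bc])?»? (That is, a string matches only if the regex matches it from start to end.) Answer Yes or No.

No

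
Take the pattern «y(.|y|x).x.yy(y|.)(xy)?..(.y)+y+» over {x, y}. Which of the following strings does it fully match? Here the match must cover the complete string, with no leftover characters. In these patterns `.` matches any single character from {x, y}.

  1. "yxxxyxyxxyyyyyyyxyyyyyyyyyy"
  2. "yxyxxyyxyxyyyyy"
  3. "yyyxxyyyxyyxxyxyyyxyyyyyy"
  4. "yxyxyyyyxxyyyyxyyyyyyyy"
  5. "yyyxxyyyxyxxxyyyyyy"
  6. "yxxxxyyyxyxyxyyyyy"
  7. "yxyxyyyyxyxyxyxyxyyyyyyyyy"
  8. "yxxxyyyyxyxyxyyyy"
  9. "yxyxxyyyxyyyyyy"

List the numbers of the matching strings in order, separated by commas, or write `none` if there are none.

1 → no match
2 → match
3 → match
4 → match
5 → match
6 → match
7 → match
8 → match
9 → match

2, 3, 4, 5, 6, 7, 8, 9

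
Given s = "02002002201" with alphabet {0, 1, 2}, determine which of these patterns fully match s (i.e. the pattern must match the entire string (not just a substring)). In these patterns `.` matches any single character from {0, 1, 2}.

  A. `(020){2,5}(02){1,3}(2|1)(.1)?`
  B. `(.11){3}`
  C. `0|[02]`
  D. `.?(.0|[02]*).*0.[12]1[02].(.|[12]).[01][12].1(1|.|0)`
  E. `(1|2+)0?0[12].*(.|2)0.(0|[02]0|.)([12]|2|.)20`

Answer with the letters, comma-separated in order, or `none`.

A → match
B → no match — must end with "11"
C → no match
D → no match
E → no match — must end with "20"

A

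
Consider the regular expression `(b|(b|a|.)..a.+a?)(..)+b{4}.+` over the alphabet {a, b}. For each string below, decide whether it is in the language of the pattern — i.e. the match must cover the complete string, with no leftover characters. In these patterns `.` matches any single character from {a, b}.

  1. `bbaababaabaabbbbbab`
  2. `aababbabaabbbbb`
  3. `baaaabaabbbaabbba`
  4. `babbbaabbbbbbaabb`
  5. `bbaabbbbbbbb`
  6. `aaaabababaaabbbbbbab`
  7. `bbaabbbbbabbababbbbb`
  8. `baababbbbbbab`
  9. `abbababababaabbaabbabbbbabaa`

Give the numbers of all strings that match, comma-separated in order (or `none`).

1 → match
2 → match
3 → no match
4 → match
5 → match
6 → match
7 → match
8 → match
9 → match

1, 2, 4, 5, 6, 7, 8, 9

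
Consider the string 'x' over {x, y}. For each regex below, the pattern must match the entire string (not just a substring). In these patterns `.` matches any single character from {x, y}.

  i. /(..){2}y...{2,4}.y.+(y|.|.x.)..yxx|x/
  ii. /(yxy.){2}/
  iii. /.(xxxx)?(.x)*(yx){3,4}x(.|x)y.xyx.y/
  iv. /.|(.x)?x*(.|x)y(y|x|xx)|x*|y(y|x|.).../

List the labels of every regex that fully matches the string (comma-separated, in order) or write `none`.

i, iv

i → match
ii → no match — must start with 'yxy'
iii → no match — must end with 'y'
iv → match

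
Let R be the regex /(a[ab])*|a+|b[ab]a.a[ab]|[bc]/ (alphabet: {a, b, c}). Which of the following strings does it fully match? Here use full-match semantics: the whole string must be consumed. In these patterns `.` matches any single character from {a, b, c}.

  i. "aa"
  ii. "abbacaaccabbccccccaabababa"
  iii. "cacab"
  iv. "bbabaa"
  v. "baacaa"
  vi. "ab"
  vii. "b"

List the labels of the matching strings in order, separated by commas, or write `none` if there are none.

i, iv, v, vi, vii

i → match
ii → no match
iii → no match
iv → match
v → match
vi → match
vii → match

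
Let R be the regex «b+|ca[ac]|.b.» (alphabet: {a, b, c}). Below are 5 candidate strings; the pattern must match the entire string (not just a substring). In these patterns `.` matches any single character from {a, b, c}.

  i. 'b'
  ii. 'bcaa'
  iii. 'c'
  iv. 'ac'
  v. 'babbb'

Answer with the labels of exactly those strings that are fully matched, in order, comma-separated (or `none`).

i. 'b' → match
ii. 'bcaa' → no match
iii. 'c' → no match
iv. 'ac' → no match
v. 'babbb' → no match

i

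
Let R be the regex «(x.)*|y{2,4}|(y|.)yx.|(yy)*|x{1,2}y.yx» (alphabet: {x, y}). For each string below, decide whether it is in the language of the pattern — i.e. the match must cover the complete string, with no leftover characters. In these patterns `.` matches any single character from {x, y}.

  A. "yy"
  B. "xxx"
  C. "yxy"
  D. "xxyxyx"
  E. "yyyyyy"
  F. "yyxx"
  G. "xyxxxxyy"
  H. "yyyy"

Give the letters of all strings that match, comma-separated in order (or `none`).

A → match
B → no match
C → no match
D → match
E → match
F → match
G → no match
H → match

A, D, E, F, H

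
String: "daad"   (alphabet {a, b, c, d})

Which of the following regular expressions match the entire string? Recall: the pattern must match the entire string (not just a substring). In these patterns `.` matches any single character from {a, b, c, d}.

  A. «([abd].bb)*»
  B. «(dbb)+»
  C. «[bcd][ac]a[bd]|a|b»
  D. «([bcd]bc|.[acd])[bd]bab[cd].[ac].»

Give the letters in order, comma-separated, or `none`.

A → no match
B → no match — must start with "dbb"
C → match
D → no match

C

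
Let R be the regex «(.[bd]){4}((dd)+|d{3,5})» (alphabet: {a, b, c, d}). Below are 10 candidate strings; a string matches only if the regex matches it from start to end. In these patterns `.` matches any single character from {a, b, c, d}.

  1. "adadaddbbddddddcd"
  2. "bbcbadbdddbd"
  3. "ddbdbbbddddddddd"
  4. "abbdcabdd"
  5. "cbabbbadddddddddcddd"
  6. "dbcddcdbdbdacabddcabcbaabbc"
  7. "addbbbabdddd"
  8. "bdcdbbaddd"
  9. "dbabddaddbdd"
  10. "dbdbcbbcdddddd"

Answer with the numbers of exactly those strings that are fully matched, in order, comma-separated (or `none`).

1 → no match
2. "bbcbadbdddbd" → no match
3 → match
4. "abbdcabdd" → no match
5 → no match
6 → no match
7. "addbbbabdddd" → match
8. "bdcdbbaddd" → match
9. "dbabddaddbdd" → no match
10 → no match

3, 7, 8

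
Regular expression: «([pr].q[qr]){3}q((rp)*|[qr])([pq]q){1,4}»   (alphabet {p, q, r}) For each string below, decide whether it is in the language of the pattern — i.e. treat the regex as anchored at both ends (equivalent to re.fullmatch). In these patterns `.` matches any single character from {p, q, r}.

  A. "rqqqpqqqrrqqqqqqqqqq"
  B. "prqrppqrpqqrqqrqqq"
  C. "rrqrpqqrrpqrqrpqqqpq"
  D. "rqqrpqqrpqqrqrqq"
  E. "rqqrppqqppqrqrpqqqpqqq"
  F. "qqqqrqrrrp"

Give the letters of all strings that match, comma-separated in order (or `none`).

A, C, D, E

A → match
B → no match
C → match
D → match
E → match
F → no match — must end with "q"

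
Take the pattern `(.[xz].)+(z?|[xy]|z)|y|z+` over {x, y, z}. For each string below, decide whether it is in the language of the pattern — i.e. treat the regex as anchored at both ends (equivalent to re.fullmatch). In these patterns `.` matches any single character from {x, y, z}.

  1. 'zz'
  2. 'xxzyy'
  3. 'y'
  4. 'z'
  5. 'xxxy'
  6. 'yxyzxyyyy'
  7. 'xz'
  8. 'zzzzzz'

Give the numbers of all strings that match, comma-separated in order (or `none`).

1, 3, 4, 5, 8

1. 'zz' → match
2. 'xxzyy' → no match
3. 'y' → match
4. 'z' → match
5. 'xxxy' → match
6. 'yxyzxyyyy' → no match
7. 'xz' → no match
8. 'zzzzzz' → match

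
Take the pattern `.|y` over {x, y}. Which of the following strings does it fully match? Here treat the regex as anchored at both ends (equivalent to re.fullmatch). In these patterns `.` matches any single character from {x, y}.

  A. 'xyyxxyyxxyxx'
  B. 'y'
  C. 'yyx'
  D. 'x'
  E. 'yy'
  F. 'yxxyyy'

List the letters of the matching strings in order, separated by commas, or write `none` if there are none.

A → no match
B → match
C → no match
D → match
E → no match
F → no match

B, D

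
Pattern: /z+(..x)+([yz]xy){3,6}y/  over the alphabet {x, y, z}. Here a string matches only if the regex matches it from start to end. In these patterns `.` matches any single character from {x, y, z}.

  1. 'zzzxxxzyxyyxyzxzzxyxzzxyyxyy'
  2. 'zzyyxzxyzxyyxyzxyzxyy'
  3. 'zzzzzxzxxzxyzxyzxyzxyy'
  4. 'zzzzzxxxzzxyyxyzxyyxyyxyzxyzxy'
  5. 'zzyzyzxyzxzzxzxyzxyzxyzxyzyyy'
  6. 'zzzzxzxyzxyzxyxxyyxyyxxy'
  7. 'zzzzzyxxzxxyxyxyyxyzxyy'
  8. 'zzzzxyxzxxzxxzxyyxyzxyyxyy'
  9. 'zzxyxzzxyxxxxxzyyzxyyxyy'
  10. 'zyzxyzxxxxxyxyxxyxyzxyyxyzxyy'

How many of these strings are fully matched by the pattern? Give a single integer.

1 → no match
2 → match
3 → match
4 → no match — must end with 'xyy'
5 → no match — must end with 'xyy'
6 → no match — must end with 'xyy'
7 → match
8 → match
9 → no match
10 → match
Total matched: 5

5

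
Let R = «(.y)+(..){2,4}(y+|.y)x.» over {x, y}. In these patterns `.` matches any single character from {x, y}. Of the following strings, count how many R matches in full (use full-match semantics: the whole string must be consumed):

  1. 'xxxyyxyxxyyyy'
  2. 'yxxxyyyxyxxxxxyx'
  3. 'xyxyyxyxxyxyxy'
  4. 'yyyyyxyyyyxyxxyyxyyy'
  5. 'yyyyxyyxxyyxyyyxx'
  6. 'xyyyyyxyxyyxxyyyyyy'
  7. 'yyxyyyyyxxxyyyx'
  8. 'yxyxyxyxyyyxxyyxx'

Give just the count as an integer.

1 → no match
2 → no match
3 → match
4 → no match
5 → match
6 → no match
7 → no match
8 → no match
Total matched: 2

2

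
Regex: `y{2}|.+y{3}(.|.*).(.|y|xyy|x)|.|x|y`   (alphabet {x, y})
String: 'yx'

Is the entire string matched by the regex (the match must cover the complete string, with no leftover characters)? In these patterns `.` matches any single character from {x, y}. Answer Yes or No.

No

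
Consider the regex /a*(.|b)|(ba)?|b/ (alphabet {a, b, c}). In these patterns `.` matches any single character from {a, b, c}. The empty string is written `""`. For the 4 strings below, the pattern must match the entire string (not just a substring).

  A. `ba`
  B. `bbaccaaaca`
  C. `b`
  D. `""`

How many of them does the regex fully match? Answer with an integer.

A. `ba` → match
B. `bbaccaaaca` → no match
C. `b` → match
D. `""` → match
Total matched: 3

3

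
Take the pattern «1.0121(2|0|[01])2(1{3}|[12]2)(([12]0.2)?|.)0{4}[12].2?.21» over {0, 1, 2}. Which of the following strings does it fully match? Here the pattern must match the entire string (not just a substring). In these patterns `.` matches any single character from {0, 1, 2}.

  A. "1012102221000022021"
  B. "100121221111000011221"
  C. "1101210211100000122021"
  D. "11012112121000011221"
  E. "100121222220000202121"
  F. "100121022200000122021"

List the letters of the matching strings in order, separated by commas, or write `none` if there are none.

A → no match
B → match
C → match
D → match
E → match
F → match

B, C, D, E, F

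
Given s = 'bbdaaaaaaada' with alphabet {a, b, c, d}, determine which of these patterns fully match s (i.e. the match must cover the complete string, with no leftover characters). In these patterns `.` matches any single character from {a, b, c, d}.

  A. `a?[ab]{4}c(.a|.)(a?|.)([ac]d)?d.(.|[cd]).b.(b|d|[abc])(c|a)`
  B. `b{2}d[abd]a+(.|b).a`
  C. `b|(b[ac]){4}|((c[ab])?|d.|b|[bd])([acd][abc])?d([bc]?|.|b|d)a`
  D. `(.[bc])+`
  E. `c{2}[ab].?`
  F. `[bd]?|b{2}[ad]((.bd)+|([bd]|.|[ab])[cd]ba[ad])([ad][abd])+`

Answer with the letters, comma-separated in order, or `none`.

B

A → no match
B → match
C → no match
D → no match
E → no match — must start with 'c'
F → no match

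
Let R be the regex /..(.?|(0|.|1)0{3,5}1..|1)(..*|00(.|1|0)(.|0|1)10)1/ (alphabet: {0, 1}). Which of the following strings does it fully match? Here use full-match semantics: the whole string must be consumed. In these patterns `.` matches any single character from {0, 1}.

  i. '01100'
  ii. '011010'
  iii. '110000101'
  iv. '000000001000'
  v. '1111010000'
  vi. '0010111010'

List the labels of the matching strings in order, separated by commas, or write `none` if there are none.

i → no match — must end with '1'
ii → no match — must end with '1'
iii → match
iv → no match — must end with '1'
v → no match — must end with '1'
vi → no match — must end with '1'

iii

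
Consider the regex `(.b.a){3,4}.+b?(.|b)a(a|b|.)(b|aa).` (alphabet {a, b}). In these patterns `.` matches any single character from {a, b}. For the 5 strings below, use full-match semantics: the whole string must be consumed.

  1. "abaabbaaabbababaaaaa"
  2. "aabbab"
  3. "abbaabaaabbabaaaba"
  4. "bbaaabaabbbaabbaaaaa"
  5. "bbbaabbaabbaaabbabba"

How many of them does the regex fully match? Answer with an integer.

1 → match
2. "aabbab" → no match
3 → match
4 → match
5 → match
Total matched: 4

4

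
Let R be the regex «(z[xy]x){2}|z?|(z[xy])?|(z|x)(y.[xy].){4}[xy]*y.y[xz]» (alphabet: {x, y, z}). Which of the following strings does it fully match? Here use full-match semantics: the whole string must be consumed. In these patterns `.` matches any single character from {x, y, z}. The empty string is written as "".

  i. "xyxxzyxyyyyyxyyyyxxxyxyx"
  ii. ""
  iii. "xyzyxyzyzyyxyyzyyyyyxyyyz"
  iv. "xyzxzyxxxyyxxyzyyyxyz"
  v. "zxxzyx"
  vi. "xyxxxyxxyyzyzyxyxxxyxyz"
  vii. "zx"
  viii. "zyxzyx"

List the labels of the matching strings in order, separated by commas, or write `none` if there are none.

i → match
ii. "" → match
iii → match
iv → match
v. "zxxzyx" → match
vi → match
vii. "zx" → match
viii. "zyxzyx" → match

i, ii, iii, iv, v, vi, vii, viii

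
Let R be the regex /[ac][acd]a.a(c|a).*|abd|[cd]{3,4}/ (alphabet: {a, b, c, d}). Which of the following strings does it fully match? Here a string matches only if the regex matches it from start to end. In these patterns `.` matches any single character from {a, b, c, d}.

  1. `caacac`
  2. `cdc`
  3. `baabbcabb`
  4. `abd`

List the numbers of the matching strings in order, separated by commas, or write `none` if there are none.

1, 2, 4

1 → match
2 → match
3 → no match
4 → match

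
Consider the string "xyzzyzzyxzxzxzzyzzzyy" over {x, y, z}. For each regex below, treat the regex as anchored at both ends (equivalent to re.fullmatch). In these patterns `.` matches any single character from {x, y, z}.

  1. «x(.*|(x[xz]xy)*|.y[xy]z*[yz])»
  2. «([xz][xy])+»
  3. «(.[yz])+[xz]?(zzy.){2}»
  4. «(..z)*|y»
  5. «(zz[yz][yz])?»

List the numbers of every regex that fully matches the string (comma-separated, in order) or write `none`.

1, 3

1 → match
2 → no match
3 → match
4 → no match
5 → no match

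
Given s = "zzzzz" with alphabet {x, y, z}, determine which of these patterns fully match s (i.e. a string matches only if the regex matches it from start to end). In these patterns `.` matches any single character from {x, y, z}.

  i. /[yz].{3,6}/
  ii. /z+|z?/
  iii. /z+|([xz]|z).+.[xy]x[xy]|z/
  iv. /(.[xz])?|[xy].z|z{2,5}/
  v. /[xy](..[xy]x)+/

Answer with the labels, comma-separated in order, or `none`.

i → match
ii → match
iii → match
iv → match
v → no match — must end with "x"

i, ii, iii, iv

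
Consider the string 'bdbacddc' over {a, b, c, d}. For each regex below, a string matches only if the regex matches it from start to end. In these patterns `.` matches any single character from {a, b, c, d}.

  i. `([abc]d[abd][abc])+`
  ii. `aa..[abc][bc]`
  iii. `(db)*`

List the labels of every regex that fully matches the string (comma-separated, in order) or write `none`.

i

i → match
ii → no match — must start with 'aa'
iii → no match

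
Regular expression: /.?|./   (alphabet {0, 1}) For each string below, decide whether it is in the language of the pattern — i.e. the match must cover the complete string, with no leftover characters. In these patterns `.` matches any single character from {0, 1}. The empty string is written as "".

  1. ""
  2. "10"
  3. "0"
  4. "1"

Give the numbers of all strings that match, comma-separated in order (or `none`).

1, 3, 4

1 → match
2 → no match
3 → match
4 → match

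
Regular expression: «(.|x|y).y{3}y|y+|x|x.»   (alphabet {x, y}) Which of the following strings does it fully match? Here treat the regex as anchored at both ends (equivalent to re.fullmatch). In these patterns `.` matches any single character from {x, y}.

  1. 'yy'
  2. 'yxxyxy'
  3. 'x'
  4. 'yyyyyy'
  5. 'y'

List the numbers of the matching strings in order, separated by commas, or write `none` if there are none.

1, 3, 4, 5

1 → match
2 → no match
3 → match
4 → match
5 → match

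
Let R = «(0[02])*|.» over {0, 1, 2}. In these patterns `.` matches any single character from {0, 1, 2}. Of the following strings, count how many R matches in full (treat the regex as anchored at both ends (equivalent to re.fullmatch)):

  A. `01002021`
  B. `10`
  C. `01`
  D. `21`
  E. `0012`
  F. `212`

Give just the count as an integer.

A. `01002021` → no match
B. `10` → no match
C. `01` → no match
D. `21` → no match
E. `0012` → no match
F. `212` → no match
Total matched: 0

0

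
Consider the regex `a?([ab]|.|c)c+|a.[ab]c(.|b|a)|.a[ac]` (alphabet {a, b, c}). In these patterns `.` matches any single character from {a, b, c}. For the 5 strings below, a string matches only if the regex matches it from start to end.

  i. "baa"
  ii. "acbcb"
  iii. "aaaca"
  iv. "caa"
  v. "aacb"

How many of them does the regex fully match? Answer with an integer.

i. "baa" → match
ii. "acbcb" → match
iii. "aaaca" → match
iv. "caa" → match
v. "aacb" → no match
Total matched: 4

4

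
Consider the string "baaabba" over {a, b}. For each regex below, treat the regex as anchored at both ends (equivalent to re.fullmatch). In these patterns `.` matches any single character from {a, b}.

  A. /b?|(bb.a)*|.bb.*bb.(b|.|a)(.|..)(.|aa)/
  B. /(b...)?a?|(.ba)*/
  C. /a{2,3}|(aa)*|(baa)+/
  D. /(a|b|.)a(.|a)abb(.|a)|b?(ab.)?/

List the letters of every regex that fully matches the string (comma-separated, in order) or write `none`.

D

A → no match
B → no match
C → no match
D → match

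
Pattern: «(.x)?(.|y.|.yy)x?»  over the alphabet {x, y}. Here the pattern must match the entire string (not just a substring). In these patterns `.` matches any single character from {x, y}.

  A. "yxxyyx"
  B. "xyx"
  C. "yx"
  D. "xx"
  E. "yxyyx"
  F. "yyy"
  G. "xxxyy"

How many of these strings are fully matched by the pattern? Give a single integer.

A. "yxxyyx" → match
B. "xyx" → no match
C. "yx" → match
D. "xx" → match
E. "yxyyx" → match
F. "yyy" → match
G. "xxxyy" → match
Total matched: 6

6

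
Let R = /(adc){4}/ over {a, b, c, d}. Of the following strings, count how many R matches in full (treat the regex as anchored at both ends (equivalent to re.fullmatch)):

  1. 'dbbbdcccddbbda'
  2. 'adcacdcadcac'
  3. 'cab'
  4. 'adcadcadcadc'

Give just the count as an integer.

1

1 → no match — must start with 'adc'
2 → no match — must end with 'adc'
3 → no match — must start with 'adc'
4 → match
Total matched: 1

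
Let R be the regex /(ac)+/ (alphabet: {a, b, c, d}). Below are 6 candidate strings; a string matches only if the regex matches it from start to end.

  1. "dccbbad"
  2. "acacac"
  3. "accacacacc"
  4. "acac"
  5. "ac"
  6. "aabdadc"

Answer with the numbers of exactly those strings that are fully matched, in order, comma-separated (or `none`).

1. "dccbbad" → no match — must start with "ac"
2. "acacac" → match
3. "accacacacc" → no match — must end with "ac"
4. "acac" → match
5. "ac" → match
6. "aabdadc" → no match — must start with "ac"

2, 4, 5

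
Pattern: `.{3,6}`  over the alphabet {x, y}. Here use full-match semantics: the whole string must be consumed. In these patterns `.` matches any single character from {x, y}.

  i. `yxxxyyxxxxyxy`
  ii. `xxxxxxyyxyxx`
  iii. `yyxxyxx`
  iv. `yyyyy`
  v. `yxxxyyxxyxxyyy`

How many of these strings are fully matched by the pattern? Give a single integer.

i → no match
ii → no match
iii → no match
iv → match
v → no match
Total matched: 1

1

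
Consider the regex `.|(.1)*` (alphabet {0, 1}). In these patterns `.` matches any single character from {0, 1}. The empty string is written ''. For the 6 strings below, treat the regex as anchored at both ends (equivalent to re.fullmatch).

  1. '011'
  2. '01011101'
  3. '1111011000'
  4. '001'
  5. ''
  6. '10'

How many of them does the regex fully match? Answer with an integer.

1 → no match
2 → match
3 → no match
4 → no match
5 → match
6 → no match
Total matched: 2

2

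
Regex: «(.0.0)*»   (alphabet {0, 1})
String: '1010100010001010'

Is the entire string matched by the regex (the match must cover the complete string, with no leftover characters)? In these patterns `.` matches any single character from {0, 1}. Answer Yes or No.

Yes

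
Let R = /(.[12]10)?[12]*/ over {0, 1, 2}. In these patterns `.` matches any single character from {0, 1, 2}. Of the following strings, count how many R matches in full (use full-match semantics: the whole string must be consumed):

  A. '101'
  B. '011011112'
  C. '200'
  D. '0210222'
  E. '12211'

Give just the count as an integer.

A → no match
B → match
C → no match
D → match
E → match
Total matched: 3

3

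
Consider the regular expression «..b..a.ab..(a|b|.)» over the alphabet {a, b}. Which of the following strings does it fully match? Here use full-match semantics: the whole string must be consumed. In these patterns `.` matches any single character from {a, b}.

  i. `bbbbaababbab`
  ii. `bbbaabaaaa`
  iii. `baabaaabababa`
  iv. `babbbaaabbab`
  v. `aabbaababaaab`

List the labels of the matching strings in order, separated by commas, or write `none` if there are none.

i, iv

i. `bbbbaababbab` → match
ii. `bbbaabaaaa` → no match
iii → no match
iv. `babbbaaabbab` → match
v → no match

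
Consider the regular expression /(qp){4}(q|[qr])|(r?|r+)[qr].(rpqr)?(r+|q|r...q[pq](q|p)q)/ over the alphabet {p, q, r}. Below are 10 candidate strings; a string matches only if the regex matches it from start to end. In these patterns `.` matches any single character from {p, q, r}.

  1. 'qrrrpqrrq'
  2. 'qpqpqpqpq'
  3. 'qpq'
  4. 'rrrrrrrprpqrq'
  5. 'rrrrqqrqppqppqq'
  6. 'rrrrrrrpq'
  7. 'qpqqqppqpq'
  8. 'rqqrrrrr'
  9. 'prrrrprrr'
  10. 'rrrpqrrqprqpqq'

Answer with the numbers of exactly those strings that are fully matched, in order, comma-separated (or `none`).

2, 3, 4, 6, 8, 10

1 → no match
2 → match
3 → match
4 → match
5 → no match
6 → match
7 → no match
8 → match
9 → no match
10 → match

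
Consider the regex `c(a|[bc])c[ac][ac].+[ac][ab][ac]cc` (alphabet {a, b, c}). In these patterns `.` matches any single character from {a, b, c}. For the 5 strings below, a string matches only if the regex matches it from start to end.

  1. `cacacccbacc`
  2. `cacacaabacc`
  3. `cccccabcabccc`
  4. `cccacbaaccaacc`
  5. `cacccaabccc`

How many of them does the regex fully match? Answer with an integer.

5

1 → match
2 → match
3 → match
4 → match
5 → match
Total matched: 5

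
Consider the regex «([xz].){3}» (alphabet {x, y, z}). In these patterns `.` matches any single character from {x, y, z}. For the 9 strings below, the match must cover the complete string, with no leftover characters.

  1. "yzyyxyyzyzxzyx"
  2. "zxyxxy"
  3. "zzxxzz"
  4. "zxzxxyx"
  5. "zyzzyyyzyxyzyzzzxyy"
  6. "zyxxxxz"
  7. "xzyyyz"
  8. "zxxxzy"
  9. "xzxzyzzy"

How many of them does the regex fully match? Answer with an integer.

2

1 → no match
2 → no match
3 → match
4 → no match
5 → no match
6 → no match
7 → no match
8 → match
9 → no match
Total matched: 2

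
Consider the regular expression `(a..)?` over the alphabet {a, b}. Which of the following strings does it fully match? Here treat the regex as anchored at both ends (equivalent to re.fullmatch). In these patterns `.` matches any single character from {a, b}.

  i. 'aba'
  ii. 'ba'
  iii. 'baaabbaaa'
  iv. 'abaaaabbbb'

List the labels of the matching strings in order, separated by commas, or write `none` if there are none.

i

i → match
ii → no match
iii → no match
iv → no match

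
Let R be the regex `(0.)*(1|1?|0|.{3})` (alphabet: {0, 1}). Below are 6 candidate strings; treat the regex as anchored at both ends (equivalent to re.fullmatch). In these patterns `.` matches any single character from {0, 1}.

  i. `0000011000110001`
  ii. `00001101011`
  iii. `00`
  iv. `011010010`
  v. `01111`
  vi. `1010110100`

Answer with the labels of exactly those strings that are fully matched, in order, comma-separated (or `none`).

i → no match
ii → no match
iii → match
iv → no match
v → match
vi → no match

iii, v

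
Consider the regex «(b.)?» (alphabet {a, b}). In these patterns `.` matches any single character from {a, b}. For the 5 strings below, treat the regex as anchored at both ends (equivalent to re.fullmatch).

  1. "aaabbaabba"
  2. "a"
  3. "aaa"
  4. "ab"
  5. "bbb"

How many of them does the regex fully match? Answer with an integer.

1 → no match
2 → no match
3 → no match
4 → no match
5 → no match
Total matched: 0

0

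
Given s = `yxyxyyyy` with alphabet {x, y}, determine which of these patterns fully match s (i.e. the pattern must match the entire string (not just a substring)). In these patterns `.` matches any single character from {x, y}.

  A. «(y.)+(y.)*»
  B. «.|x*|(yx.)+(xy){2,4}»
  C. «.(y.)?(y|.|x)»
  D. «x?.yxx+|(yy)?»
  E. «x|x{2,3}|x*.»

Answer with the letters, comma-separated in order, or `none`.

A

A → match
B → no match
C → no match
D → no match
E → no match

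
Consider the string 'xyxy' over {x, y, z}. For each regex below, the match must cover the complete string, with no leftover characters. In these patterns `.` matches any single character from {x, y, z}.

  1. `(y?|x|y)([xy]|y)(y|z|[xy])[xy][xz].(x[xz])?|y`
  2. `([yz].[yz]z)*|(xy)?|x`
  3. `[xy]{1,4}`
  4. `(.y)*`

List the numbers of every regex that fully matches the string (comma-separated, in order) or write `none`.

1 → no match
2 → no match
3 → match
4 → match

3, 4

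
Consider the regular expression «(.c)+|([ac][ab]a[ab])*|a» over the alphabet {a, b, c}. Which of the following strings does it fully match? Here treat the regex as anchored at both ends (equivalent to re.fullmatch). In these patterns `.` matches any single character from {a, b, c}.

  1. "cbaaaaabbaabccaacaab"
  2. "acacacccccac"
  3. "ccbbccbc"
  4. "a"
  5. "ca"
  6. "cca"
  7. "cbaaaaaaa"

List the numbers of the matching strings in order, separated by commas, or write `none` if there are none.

1 → no match
2 → match
3 → no match
4 → match
5 → no match
6 → no match
7 → no match

2, 4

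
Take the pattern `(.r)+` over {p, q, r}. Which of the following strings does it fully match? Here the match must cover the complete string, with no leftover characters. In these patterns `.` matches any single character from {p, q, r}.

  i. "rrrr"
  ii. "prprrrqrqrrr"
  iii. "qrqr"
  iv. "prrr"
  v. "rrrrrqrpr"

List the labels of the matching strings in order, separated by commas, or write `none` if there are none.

i, ii, iii, iv

i → match
ii → match
iii → match
iv → match
v → no match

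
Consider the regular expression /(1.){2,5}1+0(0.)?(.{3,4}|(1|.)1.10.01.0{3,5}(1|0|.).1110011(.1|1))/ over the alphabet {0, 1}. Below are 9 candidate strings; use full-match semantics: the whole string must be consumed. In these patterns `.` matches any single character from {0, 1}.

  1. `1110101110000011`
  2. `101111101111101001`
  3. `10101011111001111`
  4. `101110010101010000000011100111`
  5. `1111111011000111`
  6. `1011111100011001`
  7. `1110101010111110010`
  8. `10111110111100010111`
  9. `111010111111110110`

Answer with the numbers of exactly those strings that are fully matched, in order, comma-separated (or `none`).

1, 2, 3, 4, 5, 7, 9

1 → match
2 → match
3 → match
4 → match
5 → match
6 → no match
7 → match
8 → no match
9 → match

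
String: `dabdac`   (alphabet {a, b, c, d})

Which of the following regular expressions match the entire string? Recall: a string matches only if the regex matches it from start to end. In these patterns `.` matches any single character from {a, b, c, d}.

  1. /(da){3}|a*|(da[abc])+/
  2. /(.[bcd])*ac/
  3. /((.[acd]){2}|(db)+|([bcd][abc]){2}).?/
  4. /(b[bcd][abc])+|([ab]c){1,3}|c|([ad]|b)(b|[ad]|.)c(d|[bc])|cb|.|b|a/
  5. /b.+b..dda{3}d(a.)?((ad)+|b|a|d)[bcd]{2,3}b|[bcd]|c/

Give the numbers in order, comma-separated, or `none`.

1

1 → match
2 → no match
3 → no match
4 → no match
5 → no match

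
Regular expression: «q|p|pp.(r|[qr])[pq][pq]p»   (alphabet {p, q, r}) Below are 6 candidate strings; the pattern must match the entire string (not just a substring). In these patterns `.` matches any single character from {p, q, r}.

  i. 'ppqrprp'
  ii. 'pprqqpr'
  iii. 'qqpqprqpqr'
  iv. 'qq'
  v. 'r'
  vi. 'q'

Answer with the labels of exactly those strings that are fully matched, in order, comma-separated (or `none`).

vi

i → no match
ii → no match
iii → no match
iv → no match
v → no match
vi → match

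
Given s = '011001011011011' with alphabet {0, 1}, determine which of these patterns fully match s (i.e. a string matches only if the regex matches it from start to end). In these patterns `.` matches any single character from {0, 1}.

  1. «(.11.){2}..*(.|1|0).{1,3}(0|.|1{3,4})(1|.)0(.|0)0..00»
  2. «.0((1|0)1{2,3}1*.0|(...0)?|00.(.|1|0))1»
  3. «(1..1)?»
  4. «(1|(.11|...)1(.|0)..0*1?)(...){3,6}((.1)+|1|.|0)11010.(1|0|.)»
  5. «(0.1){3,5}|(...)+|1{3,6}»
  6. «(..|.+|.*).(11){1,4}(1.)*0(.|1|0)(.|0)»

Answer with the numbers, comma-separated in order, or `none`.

1 → no match — must end with '00'
2 → no match
3 → no match
4 → no match
5 → match
6 → match

5, 6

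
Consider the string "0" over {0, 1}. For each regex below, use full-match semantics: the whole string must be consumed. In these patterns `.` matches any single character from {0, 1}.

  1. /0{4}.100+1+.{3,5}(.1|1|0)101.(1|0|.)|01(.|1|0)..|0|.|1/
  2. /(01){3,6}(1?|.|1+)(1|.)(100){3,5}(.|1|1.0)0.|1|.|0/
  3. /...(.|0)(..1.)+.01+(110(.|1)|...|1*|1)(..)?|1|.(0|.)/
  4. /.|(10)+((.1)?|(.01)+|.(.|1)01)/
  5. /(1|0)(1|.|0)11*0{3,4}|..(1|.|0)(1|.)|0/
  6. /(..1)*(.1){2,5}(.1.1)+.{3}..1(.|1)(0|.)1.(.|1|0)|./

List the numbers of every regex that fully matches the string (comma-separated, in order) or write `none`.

1, 2, 4, 5, 6

1 → match
2 → match
3 → no match
4 → match
5 → match
6 → match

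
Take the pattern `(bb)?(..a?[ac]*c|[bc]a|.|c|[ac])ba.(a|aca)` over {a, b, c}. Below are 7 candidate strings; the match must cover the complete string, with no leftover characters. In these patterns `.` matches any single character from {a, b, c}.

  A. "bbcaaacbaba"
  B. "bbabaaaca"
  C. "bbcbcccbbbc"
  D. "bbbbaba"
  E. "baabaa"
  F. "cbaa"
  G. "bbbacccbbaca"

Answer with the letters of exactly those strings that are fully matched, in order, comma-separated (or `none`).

A. "bbcaaacbaba" → match
B. "bbabaaaca" → match
C. "bbcbcccbbbc" → no match
D. "bbbbaba" → match
E. "baabaa" → no match
F. "cbaa" → no match
G. "bbbacccbbaca" → no match

A, B, D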